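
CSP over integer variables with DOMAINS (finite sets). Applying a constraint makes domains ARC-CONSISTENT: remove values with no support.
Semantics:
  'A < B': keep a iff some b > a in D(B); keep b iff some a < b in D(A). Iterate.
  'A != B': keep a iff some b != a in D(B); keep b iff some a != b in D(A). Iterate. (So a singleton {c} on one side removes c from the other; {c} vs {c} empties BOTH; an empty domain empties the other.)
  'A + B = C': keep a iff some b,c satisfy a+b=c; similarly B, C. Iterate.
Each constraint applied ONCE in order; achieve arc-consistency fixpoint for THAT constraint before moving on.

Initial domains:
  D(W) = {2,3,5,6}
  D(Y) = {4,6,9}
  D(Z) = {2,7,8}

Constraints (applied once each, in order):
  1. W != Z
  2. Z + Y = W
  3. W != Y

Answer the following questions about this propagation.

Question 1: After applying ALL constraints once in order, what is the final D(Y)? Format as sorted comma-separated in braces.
Answer: {4}

Derivation:
Constraint 1 (W != Z) on D(W)={2,3,5,6} D(Z)={2,7,8}: no change
Constraint 2 (Z + Y = W) on D(Z)={2,7,8} D(Y)={4,6,9} D(W)={2,3,5,6}: Z {2,7,8}->{2}; Y {4,6,9}->{4}; W {2,3,5,6}->{6}
Constraint 3 (W != Y) on D(W)={6} D(Y)={4}: no change
So after all 3 constraints: D(Y) = {4}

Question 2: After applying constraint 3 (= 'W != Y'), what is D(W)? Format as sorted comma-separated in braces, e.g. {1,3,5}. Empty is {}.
Constraint 1 (W != Z) on D(W)={2,3,5,6} D(Z)={2,7,8}: no change
Constraint 2 (Z + Y = W) on D(Z)={2,7,8} D(Y)={4,6,9} D(W)={2,3,5,6}: Z {2,7,8}->{2}; Y {4,6,9}->{4}; W {2,3,5,6}->{6}
Constraint 3 (W != Y) on D(W)={6} D(Y)={4}: no change
So after constraint 3: D(W) = {6}

Answer: {6}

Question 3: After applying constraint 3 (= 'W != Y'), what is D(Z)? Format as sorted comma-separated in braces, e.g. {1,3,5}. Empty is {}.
Answer: {2}

Derivation:
Constraint 1 (W != Z) on D(W)={2,3,5,6} D(Z)={2,7,8}: no change
Constraint 2 (Z + Y = W) on D(Z)={2,7,8} D(Y)={4,6,9} D(W)={2,3,5,6}: Z {2,7,8}->{2}; Y {4,6,9}->{4}; W {2,3,5,6}->{6}
Constraint 3 (W != Y) on D(W)={6} D(Y)={4}: no change
So after constraint 3: D(Z) = {2}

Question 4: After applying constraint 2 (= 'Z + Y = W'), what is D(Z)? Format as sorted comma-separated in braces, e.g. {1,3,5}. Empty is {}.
Constraint 1 (W != Z) on D(W)={2,3,5,6} D(Z)={2,7,8}: no change
Constraint 2 (Z + Y = W) on D(Z)={2,7,8} D(Y)={4,6,9} D(W)={2,3,5,6}: Z {2,7,8}->{2}; Y {4,6,9}->{4}; W {2,3,5,6}->{6}
So after constraint 2: D(Z) = {2}

Answer: {2}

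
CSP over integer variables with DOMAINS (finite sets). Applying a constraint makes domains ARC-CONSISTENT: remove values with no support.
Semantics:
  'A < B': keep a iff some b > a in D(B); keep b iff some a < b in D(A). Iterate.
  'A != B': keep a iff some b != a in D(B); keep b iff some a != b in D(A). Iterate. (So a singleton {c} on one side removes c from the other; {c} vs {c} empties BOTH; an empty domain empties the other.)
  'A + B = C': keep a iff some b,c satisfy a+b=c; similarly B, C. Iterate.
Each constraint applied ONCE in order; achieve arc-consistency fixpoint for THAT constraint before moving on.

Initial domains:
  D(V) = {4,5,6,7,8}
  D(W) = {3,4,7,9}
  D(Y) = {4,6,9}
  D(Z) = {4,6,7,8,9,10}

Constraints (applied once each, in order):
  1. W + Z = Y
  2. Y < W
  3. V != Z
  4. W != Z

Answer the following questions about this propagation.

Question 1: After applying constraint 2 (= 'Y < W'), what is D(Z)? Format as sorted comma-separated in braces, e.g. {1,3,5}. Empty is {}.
Answer: {6}

Derivation:
Constraint 1 (W + Z = Y) on D(W)={3,4,7,9} D(Z)={4,6,7,8,9,10} D(Y)={4,6,9}: W {3,4,7,9}->{3}; Z {4,6,7,8,9,10}->{6}; Y {4,6,9}->{9}
Constraint 2 (Y < W) on D(Y)={9} D(W)={3}: Y {9}->{}; W {3}->{}
So after constraint 2: D(Z) = {6}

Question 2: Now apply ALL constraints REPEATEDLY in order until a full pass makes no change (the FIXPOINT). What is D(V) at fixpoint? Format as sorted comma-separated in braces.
pass 0 (initial): D(V)={4,5,6,7,8}
pass 1: V {4,5,6,7,8}->{4,5,7,8}; W {3,4,7,9}->{}; Y {4,6,9}->{}; Z {4,6,7,8,9,10}->{}
pass 2: V {4,5,7,8}->{}
pass 3: no change
Fixpoint after 3 passes: D(V) = {}

Answer: {}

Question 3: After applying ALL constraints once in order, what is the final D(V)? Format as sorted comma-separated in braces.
Constraint 1 (W + Z = Y) on D(W)={3,4,7,9} D(Z)={4,6,7,8,9,10} D(Y)={4,6,9}: W {3,4,7,9}->{3}; Z {4,6,7,8,9,10}->{6}; Y {4,6,9}->{9}
Constraint 2 (Y < W) on D(Y)={9} D(W)={3}: Y {9}->{}; W {3}->{}
Constraint 3 (V != Z) on D(V)={4,5,6,7,8} D(Z)={6}: V {4,5,6,7,8}->{4,5,7,8}
Constraint 4 (W != Z) on D(W)={} D(Z)={6}: Z {6}->{}
So after all 4 constraints: D(V) = {4,5,7,8}

Answer: {4,5,7,8}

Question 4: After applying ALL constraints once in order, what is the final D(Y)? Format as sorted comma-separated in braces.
Answer: {}

Derivation:
Constraint 1 (W + Z = Y) on D(W)={3,4,7,9} D(Z)={4,6,7,8,9,10} D(Y)={4,6,9}: W {3,4,7,9}->{3}; Z {4,6,7,8,9,10}->{6}; Y {4,6,9}->{9}
Constraint 2 (Y < W) on D(Y)={9} D(W)={3}: Y {9}->{}; W {3}->{}
Constraint 3 (V != Z) on D(V)={4,5,6,7,8} D(Z)={6}: V {4,5,6,7,8}->{4,5,7,8}
Constraint 4 (W != Z) on D(W)={} D(Z)={6}: Z {6}->{}
So after all 4 constraints: D(Y) = {}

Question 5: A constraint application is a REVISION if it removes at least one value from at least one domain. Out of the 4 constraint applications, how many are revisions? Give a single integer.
Answer: 4

Derivation:
Constraint 1 (W + Z = Y) on D(W)={3,4,7,9} D(Z)={4,6,7,8,9,10} D(Y)={4,6,9}: W {3,4,7,9}->{3}; Z {4,6,7,8,9,10}->{6}; Y {4,6,9}->{9} => REVISION
Constraint 2 (Y < W) on D(Y)={9} D(W)={3}: Y {9}->{}; W {3}->{} => REVISION
Constraint 3 (V != Z) on D(V)={4,5,6,7,8} D(Z)={6}: V {4,5,6,7,8}->{4,5,7,8} => REVISION
Constraint 4 (W != Z) on D(W)={} D(Z)={6}: Z {6}->{} => REVISION
Total revisions = 4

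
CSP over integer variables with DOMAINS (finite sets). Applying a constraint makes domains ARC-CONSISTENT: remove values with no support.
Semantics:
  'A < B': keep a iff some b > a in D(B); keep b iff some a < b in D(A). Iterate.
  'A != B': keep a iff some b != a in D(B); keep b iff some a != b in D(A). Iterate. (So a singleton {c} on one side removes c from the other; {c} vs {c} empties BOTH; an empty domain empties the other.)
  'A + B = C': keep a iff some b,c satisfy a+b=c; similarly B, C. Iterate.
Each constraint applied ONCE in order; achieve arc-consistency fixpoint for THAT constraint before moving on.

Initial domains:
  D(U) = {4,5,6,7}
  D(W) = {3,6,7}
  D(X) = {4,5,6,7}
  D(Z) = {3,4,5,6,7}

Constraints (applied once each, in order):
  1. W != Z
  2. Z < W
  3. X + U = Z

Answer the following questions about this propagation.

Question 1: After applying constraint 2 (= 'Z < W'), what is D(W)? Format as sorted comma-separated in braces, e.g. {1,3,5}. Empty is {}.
Constraint 1 (W != Z) on D(W)={3,6,7} D(Z)={3,4,5,6,7}: no change
Constraint 2 (Z < W) on D(Z)={3,4,5,6,7} D(W)={3,6,7}: Z {3,4,5,6,7}->{3,4,5,6}; W {3,6,7}->{6,7}
So after constraint 2: D(W) = {6,7}

Answer: {6,7}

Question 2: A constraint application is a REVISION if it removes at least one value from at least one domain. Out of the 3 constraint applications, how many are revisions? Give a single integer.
Answer: 2

Derivation:
Constraint 1 (W != Z) on D(W)={3,6,7} D(Z)={3,4,5,6,7}: no change => not a revision
Constraint 2 (Z < W) on D(Z)={3,4,5,6,7} D(W)={3,6,7}: Z {3,4,5,6,7}->{3,4,5,6}; W {3,6,7}->{6,7} => REVISION
Constraint 3 (X + U = Z) on D(X)={4,5,6,7} D(U)={4,5,6,7} D(Z)={3,4,5,6}: X {4,5,6,7}->{}; U {4,5,6,7}->{}; Z {3,4,5,6}->{} => REVISION
Total revisions = 2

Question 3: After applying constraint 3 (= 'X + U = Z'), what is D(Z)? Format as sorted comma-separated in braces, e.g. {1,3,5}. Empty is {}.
Constraint 1 (W != Z) on D(W)={3,6,7} D(Z)={3,4,5,6,7}: no change
Constraint 2 (Z < W) on D(Z)={3,4,5,6,7} D(W)={3,6,7}: Z {3,4,5,6,7}->{3,4,5,6}; W {3,6,7}->{6,7}
Constraint 3 (X + U = Z) on D(X)={4,5,6,7} D(U)={4,5,6,7} D(Z)={3,4,5,6}: X {4,5,6,7}->{}; U {4,5,6,7}->{}; Z {3,4,5,6}->{}
So after constraint 3: D(Z) = {}

Answer: {}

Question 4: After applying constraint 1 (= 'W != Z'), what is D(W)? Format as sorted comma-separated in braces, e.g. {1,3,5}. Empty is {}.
Constraint 1 (W != Z) on D(W)={3,6,7} D(Z)={3,4,5,6,7}: no change
So after constraint 1: D(W) = {3,6,7}

Answer: {3,6,7}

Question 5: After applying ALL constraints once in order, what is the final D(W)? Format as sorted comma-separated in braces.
Answer: {6,7}

Derivation:
Constraint 1 (W != Z) on D(W)={3,6,7} D(Z)={3,4,5,6,7}: no change
Constraint 2 (Z < W) on D(Z)={3,4,5,6,7} D(W)={3,6,7}: Z {3,4,5,6,7}->{3,4,5,6}; W {3,6,7}->{6,7}
Constraint 3 (X + U = Z) on D(X)={4,5,6,7} D(U)={4,5,6,7} D(Z)={3,4,5,6}: X {4,5,6,7}->{}; U {4,5,6,7}->{}; Z {3,4,5,6}->{}
So after all 3 constraints: D(W) = {6,7}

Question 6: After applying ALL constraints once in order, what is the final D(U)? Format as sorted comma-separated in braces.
Constraint 1 (W != Z) on D(W)={3,6,7} D(Z)={3,4,5,6,7}: no change
Constraint 2 (Z < W) on D(Z)={3,4,5,6,7} D(W)={3,6,7}: Z {3,4,5,6,7}->{3,4,5,6}; W {3,6,7}->{6,7}
Constraint 3 (X + U = Z) on D(X)={4,5,6,7} D(U)={4,5,6,7} D(Z)={3,4,5,6}: X {4,5,6,7}->{}; U {4,5,6,7}->{}; Z {3,4,5,6}->{}
So after all 3 constraints: D(U) = {}

Answer: {}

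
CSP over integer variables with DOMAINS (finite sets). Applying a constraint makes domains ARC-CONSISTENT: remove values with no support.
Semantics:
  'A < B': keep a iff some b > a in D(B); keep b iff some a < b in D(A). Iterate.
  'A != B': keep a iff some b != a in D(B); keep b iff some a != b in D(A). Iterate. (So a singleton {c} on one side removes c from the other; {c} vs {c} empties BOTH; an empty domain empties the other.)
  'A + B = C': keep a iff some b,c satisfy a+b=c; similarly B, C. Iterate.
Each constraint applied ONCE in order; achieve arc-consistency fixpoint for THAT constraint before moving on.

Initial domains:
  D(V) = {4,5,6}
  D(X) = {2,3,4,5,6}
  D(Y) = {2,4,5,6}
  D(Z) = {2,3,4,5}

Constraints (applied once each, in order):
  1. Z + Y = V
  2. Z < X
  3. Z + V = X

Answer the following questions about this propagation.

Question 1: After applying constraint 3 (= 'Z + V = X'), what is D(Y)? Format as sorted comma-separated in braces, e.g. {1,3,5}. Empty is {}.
Constraint 1 (Z + Y = V) on D(Z)={2,3,4,5} D(Y)={2,4,5,6} D(V)={4,5,6}: Z {2,3,4,5}->{2,3,4}; Y {2,4,5,6}->{2,4}
Constraint 2 (Z < X) on D(Z)={2,3,4} D(X)={2,3,4,5,6}: X {2,3,4,5,6}->{3,4,5,6}
Constraint 3 (Z + V = X) on D(Z)={2,3,4} D(V)={4,5,6} D(X)={3,4,5,6}: Z {2,3,4}->{2}; V {4,5,6}->{4}; X {3,4,5,6}->{6}
So after constraint 3: D(Y) = {2,4}

Answer: {2,4}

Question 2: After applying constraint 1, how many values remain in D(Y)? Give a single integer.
Answer: 2

Derivation:
Constraint 1 (Z + Y = V) on D(Z)={2,3,4,5} D(Y)={2,4,5,6} D(V)={4,5,6}: Z {2,3,4,5}->{2,3,4}; Y {2,4,5,6}->{2,4}
So after constraint 1: D(Y)={2,4}, size = 2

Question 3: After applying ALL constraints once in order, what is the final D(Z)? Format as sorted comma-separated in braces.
Constraint 1 (Z + Y = V) on D(Z)={2,3,4,5} D(Y)={2,4,5,6} D(V)={4,5,6}: Z {2,3,4,5}->{2,3,4}; Y {2,4,5,6}->{2,4}
Constraint 2 (Z < X) on D(Z)={2,3,4} D(X)={2,3,4,5,6}: X {2,3,4,5,6}->{3,4,5,6}
Constraint 3 (Z + V = X) on D(Z)={2,3,4} D(V)={4,5,6} D(X)={3,4,5,6}: Z {2,3,4}->{2}; V {4,5,6}->{4}; X {3,4,5,6}->{6}
So after all 3 constraints: D(Z) = {2}

Answer: {2}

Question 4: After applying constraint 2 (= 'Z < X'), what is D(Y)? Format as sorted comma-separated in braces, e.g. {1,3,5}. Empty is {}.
Answer: {2,4}

Derivation:
Constraint 1 (Z + Y = V) on D(Z)={2,3,4,5} D(Y)={2,4,5,6} D(V)={4,5,6}: Z {2,3,4,5}->{2,3,4}; Y {2,4,5,6}->{2,4}
Constraint 2 (Z < X) on D(Z)={2,3,4} D(X)={2,3,4,5,6}: X {2,3,4,5,6}->{3,4,5,6}
So after constraint 2: D(Y) = {2,4}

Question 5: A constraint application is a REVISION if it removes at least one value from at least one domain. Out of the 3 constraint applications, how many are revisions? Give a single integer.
Constraint 1 (Z + Y = V) on D(Z)={2,3,4,5} D(Y)={2,4,5,6} D(V)={4,5,6}: Z {2,3,4,5}->{2,3,4}; Y {2,4,5,6}->{2,4} => REVISION
Constraint 2 (Z < X) on D(Z)={2,3,4} D(X)={2,3,4,5,6}: X {2,3,4,5,6}->{3,4,5,6} => REVISION
Constraint 3 (Z + V = X) on D(Z)={2,3,4} D(V)={4,5,6} D(X)={3,4,5,6}: Z {2,3,4}->{2}; V {4,5,6}->{4}; X {3,4,5,6}->{6} => REVISION
Total revisions = 3

Answer: 3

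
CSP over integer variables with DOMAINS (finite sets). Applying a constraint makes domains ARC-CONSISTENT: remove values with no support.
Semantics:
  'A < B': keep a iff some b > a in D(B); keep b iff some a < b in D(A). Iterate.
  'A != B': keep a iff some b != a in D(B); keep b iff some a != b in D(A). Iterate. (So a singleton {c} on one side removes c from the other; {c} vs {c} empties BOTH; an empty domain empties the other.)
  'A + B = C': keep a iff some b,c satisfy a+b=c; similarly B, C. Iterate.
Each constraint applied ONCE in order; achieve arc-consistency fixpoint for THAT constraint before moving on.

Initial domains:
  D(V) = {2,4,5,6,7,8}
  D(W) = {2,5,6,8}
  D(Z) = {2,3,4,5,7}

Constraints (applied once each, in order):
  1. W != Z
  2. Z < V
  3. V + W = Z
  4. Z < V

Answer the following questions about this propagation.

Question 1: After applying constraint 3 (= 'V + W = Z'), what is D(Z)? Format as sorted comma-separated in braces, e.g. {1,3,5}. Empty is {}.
Answer: {7}

Derivation:
Constraint 1 (W != Z) on D(W)={2,5,6,8} D(Z)={2,3,4,5,7}: no change
Constraint 2 (Z < V) on D(Z)={2,3,4,5,7} D(V)={2,4,5,6,7,8}: V {2,4,5,6,7,8}->{4,5,6,7,8}
Constraint 3 (V + W = Z) on D(V)={4,5,6,7,8} D(W)={2,5,6,8} D(Z)={2,3,4,5,7}: V {4,5,6,7,8}->{5}; W {2,5,6,8}->{2}; Z {2,3,4,5,7}->{7}
So after constraint 3: D(Z) = {7}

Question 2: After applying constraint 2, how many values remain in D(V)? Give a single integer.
Constraint 1 (W != Z) on D(W)={2,5,6,8} D(Z)={2,3,4,5,7}: no change
Constraint 2 (Z < V) on D(Z)={2,3,4,5,7} D(V)={2,4,5,6,7,8}: V {2,4,5,6,7,8}->{4,5,6,7,8}
So after constraint 2: D(V)={4,5,6,7,8}, size = 5

Answer: 5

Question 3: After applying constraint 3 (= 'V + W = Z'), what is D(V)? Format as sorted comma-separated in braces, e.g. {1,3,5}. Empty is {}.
Answer: {5}

Derivation:
Constraint 1 (W != Z) on D(W)={2,5,6,8} D(Z)={2,3,4,5,7}: no change
Constraint 2 (Z < V) on D(Z)={2,3,4,5,7} D(V)={2,4,5,6,7,8}: V {2,4,5,6,7,8}->{4,5,6,7,8}
Constraint 3 (V + W = Z) on D(V)={4,5,6,7,8} D(W)={2,5,6,8} D(Z)={2,3,4,5,7}: V {4,5,6,7,8}->{5}; W {2,5,6,8}->{2}; Z {2,3,4,5,7}->{7}
So after constraint 3: D(V) = {5}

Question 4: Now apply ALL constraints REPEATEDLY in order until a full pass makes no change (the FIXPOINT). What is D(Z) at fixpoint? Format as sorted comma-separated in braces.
Answer: {}

Derivation:
pass 0 (initial): D(Z)={2,3,4,5,7}
pass 1: V {2,4,5,6,7,8}->{}; W {2,5,6,8}->{2}; Z {2,3,4,5,7}->{}
pass 2: W {2}->{}
pass 3: no change
Fixpoint after 3 passes: D(Z) = {}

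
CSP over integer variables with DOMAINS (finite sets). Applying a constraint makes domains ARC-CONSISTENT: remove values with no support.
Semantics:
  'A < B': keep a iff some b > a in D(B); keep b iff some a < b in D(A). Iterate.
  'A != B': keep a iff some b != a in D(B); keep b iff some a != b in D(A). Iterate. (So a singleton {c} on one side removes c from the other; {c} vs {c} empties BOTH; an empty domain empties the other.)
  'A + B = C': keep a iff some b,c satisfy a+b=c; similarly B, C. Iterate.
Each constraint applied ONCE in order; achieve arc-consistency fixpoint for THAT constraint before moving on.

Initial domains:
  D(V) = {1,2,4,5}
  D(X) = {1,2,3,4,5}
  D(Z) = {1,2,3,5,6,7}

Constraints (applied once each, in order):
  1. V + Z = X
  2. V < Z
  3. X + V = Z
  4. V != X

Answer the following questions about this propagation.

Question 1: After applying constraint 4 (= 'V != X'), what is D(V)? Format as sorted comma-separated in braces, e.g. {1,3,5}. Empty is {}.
Constraint 1 (V + Z = X) on D(V)={1,2,4,5} D(Z)={1,2,3,5,6,7} D(X)={1,2,3,4,5}: V {1,2,4,5}->{1,2,4}; Z {1,2,3,5,6,7}->{1,2,3}; X {1,2,3,4,5}->{2,3,4,5}
Constraint 2 (V < Z) on D(V)={1,2,4} D(Z)={1,2,3}: V {1,2,4}->{1,2}; Z {1,2,3}->{2,3}
Constraint 3 (X + V = Z) on D(X)={2,3,4,5} D(V)={1,2} D(Z)={2,3}: X {2,3,4,5}->{2}; V {1,2}->{1}; Z {2,3}->{3}
Constraint 4 (V != X) on D(V)={1} D(X)={2}: no change
So after constraint 4: D(V) = {1}

Answer: {1}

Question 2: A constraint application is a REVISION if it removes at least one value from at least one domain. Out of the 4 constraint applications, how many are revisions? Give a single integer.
Answer: 3

Derivation:
Constraint 1 (V + Z = X) on D(V)={1,2,4,5} D(Z)={1,2,3,5,6,7} D(X)={1,2,3,4,5}: V {1,2,4,5}->{1,2,4}; Z {1,2,3,5,6,7}->{1,2,3}; X {1,2,3,4,5}->{2,3,4,5} => REVISION
Constraint 2 (V < Z) on D(V)={1,2,4} D(Z)={1,2,3}: V {1,2,4}->{1,2}; Z {1,2,3}->{2,3} => REVISION
Constraint 3 (X + V = Z) on D(X)={2,3,4,5} D(V)={1,2} D(Z)={2,3}: X {2,3,4,5}->{2}; V {1,2}->{1}; Z {2,3}->{3} => REVISION
Constraint 4 (V != X) on D(V)={1} D(X)={2}: no change => not a revision
Total revisions = 3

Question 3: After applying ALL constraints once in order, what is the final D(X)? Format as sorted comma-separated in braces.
Answer: {2}

Derivation:
Constraint 1 (V + Z = X) on D(V)={1,2,4,5} D(Z)={1,2,3,5,6,7} D(X)={1,2,3,4,5}: V {1,2,4,5}->{1,2,4}; Z {1,2,3,5,6,7}->{1,2,3}; X {1,2,3,4,5}->{2,3,4,5}
Constraint 2 (V < Z) on D(V)={1,2,4} D(Z)={1,2,3}: V {1,2,4}->{1,2}; Z {1,2,3}->{2,3}
Constraint 3 (X + V = Z) on D(X)={2,3,4,5} D(V)={1,2} D(Z)={2,3}: X {2,3,4,5}->{2}; V {1,2}->{1}; Z {2,3}->{3}
Constraint 4 (V != X) on D(V)={1} D(X)={2}: no change
So after all 4 constraints: D(X) = {2}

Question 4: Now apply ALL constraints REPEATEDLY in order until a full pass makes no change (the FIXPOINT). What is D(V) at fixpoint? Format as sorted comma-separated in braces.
pass 0 (initial): D(V)={1,2,4,5}
pass 1: V {1,2,4,5}->{1}; X {1,2,3,4,5}->{2}; Z {1,2,3,5,6,7}->{3}
pass 2: V {1}->{}; X {2}->{}; Z {3}->{}
pass 3: no change
Fixpoint after 3 passes: D(V) = {}

Answer: {}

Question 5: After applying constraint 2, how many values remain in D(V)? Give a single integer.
Constraint 1 (V + Z = X) on D(V)={1,2,4,5} D(Z)={1,2,3,5,6,7} D(X)={1,2,3,4,5}: V {1,2,4,5}->{1,2,4}; Z {1,2,3,5,6,7}->{1,2,3}; X {1,2,3,4,5}->{2,3,4,5}
Constraint 2 (V < Z) on D(V)={1,2,4} D(Z)={1,2,3}: V {1,2,4}->{1,2}; Z {1,2,3}->{2,3}
So after constraint 2: D(V)={1,2}, size = 2

Answer: 2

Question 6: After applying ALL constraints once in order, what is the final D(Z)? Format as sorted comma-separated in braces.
Answer: {3}

Derivation:
Constraint 1 (V + Z = X) on D(V)={1,2,4,5} D(Z)={1,2,3,5,6,7} D(X)={1,2,3,4,5}: V {1,2,4,5}->{1,2,4}; Z {1,2,3,5,6,7}->{1,2,3}; X {1,2,3,4,5}->{2,3,4,5}
Constraint 2 (V < Z) on D(V)={1,2,4} D(Z)={1,2,3}: V {1,2,4}->{1,2}; Z {1,2,3}->{2,3}
Constraint 3 (X + V = Z) on D(X)={2,3,4,5} D(V)={1,2} D(Z)={2,3}: X {2,3,4,5}->{2}; V {1,2}->{1}; Z {2,3}->{3}
Constraint 4 (V != X) on D(V)={1} D(X)={2}: no change
So after all 4 constraints: D(Z) = {3}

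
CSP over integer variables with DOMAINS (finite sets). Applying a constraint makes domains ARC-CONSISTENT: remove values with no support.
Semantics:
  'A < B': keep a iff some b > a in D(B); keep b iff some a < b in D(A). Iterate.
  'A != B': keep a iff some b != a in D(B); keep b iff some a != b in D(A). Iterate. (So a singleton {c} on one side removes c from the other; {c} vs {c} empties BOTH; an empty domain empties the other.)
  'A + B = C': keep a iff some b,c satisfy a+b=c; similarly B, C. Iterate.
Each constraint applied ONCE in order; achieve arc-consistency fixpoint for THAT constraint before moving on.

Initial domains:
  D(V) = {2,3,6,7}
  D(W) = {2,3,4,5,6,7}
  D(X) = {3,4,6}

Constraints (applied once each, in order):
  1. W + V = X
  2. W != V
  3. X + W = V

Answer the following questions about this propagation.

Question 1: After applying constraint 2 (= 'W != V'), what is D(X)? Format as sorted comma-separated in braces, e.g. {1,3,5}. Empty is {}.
Constraint 1 (W + V = X) on D(W)={2,3,4,5,6,7} D(V)={2,3,6,7} D(X)={3,4,6}: W {2,3,4,5,6,7}->{2,3,4}; V {2,3,6,7}->{2,3}; X {3,4,6}->{4,6}
Constraint 2 (W != V) on D(W)={2,3,4} D(V)={2,3}: no change
So after constraint 2: D(X) = {4,6}

Answer: {4,6}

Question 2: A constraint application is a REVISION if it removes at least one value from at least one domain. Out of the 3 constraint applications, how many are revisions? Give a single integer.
Answer: 2

Derivation:
Constraint 1 (W + V = X) on D(W)={2,3,4,5,6,7} D(V)={2,3,6,7} D(X)={3,4,6}: W {2,3,4,5,6,7}->{2,3,4}; V {2,3,6,7}->{2,3}; X {3,4,6}->{4,6} => REVISION
Constraint 2 (W != V) on D(W)={2,3,4} D(V)={2,3}: no change => not a revision
Constraint 3 (X + W = V) on D(X)={4,6} D(W)={2,3,4} D(V)={2,3}: X {4,6}->{}; W {2,3,4}->{}; V {2,3}->{} => REVISION
Total revisions = 2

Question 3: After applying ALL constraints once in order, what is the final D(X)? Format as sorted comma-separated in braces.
Answer: {}

Derivation:
Constraint 1 (W + V = X) on D(W)={2,3,4,5,6,7} D(V)={2,3,6,7} D(X)={3,4,6}: W {2,3,4,5,6,7}->{2,3,4}; V {2,3,6,7}->{2,3}; X {3,4,6}->{4,6}
Constraint 2 (W != V) on D(W)={2,3,4} D(V)={2,3}: no change
Constraint 3 (X + W = V) on D(X)={4,6} D(W)={2,3,4} D(V)={2,3}: X {4,6}->{}; W {2,3,4}->{}; V {2,3}->{}
So after all 3 constraints: D(X) = {}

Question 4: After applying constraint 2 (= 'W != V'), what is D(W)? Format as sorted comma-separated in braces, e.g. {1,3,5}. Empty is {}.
Answer: {2,3,4}

Derivation:
Constraint 1 (W + V = X) on D(W)={2,3,4,5,6,7} D(V)={2,3,6,7} D(X)={3,4,6}: W {2,3,4,5,6,7}->{2,3,4}; V {2,3,6,7}->{2,3}; X {3,4,6}->{4,6}
Constraint 2 (W != V) on D(W)={2,3,4} D(V)={2,3}: no change
So after constraint 2: D(W) = {2,3,4}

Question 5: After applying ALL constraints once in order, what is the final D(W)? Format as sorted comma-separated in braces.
Constraint 1 (W + V = X) on D(W)={2,3,4,5,6,7} D(V)={2,3,6,7} D(X)={3,4,6}: W {2,3,4,5,6,7}->{2,3,4}; V {2,3,6,7}->{2,3}; X {3,4,6}->{4,6}
Constraint 2 (W != V) on D(W)={2,3,4} D(V)={2,3}: no change
Constraint 3 (X + W = V) on D(X)={4,6} D(W)={2,3,4} D(V)={2,3}: X {4,6}->{}; W {2,3,4}->{}; V {2,3}->{}
So after all 3 constraints: D(W) = {}

Answer: {}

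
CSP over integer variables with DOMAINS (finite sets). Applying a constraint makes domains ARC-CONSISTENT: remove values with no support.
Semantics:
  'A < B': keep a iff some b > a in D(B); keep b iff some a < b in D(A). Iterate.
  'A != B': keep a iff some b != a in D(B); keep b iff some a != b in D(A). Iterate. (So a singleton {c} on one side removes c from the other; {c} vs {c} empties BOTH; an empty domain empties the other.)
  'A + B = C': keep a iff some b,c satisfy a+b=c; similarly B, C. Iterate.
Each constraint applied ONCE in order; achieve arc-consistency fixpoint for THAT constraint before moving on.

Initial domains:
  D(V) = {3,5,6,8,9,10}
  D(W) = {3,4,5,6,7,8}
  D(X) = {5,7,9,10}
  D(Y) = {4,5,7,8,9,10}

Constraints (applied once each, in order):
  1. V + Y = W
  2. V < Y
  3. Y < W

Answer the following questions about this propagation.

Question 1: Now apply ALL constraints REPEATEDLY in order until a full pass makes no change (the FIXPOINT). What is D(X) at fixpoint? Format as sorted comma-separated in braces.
pass 0 (initial): D(X)={5,7,9,10}
pass 1: V {3,5,6,8,9,10}->{3}; W {3,4,5,6,7,8}->{7,8}; Y {4,5,7,8,9,10}->{4,5}
pass 2: no change
Fixpoint after 2 passes: D(X) = {5,7,9,10}

Answer: {5,7,9,10}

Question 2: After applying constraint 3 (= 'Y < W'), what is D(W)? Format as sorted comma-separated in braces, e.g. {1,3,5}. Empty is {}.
Answer: {7,8}

Derivation:
Constraint 1 (V + Y = W) on D(V)={3,5,6,8,9,10} D(Y)={4,5,7,8,9,10} D(W)={3,4,5,6,7,8}: V {3,5,6,8,9,10}->{3}; Y {4,5,7,8,9,10}->{4,5}; W {3,4,5,6,7,8}->{7,8}
Constraint 2 (V < Y) on D(V)={3} D(Y)={4,5}: no change
Constraint 3 (Y < W) on D(Y)={4,5} D(W)={7,8}: no change
So after constraint 3: D(W) = {7,8}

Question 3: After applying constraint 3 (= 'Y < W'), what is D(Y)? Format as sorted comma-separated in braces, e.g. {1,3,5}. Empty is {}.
Answer: {4,5}

Derivation:
Constraint 1 (V + Y = W) on D(V)={3,5,6,8,9,10} D(Y)={4,5,7,8,9,10} D(W)={3,4,5,6,7,8}: V {3,5,6,8,9,10}->{3}; Y {4,5,7,8,9,10}->{4,5}; W {3,4,5,6,7,8}->{7,8}
Constraint 2 (V < Y) on D(V)={3} D(Y)={4,5}: no change
Constraint 3 (Y < W) on D(Y)={4,5} D(W)={7,8}: no change
So after constraint 3: D(Y) = {4,5}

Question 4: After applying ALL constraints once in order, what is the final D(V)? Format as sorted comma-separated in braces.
Constraint 1 (V + Y = W) on D(V)={3,5,6,8,9,10} D(Y)={4,5,7,8,9,10} D(W)={3,4,5,6,7,8}: V {3,5,6,8,9,10}->{3}; Y {4,5,7,8,9,10}->{4,5}; W {3,4,5,6,7,8}->{7,8}
Constraint 2 (V < Y) on D(V)={3} D(Y)={4,5}: no change
Constraint 3 (Y < W) on D(Y)={4,5} D(W)={7,8}: no change
So after all 3 constraints: D(V) = {3}

Answer: {3}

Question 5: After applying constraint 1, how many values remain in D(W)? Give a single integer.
Answer: 2

Derivation:
Constraint 1 (V + Y = W) on D(V)={3,5,6,8,9,10} D(Y)={4,5,7,8,9,10} D(W)={3,4,5,6,7,8}: V {3,5,6,8,9,10}->{3}; Y {4,5,7,8,9,10}->{4,5}; W {3,4,5,6,7,8}->{7,8}
So after constraint 1: D(W)={7,8}, size = 2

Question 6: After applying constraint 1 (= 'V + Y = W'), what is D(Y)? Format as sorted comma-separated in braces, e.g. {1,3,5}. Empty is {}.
Answer: {4,5}

Derivation:
Constraint 1 (V + Y = W) on D(V)={3,5,6,8,9,10} D(Y)={4,5,7,8,9,10} D(W)={3,4,5,6,7,8}: V {3,5,6,8,9,10}->{3}; Y {4,5,7,8,9,10}->{4,5}; W {3,4,5,6,7,8}->{7,8}
So after constraint 1: D(Y) = {4,5}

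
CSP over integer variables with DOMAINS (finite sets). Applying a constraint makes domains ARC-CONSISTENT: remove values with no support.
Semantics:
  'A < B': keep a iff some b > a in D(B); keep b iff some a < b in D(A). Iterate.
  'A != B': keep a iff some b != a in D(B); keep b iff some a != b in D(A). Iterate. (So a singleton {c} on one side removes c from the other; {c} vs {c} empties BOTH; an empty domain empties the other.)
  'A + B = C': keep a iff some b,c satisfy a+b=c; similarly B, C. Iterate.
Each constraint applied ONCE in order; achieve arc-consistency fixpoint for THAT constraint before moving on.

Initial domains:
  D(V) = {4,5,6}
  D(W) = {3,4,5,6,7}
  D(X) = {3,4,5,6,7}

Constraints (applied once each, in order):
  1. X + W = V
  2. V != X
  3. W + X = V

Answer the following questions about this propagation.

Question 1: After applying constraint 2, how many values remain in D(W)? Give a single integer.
Answer: 1

Derivation:
Constraint 1 (X + W = V) on D(X)={3,4,5,6,7} D(W)={3,4,5,6,7} D(V)={4,5,6}: X {3,4,5,6,7}->{3}; W {3,4,5,6,7}->{3}; V {4,5,6}->{6}
Constraint 2 (V != X) on D(V)={6} D(X)={3}: no change
So after constraint 2: D(W)={3}, size = 1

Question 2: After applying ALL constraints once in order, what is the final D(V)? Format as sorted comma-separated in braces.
Constraint 1 (X + W = V) on D(X)={3,4,5,6,7} D(W)={3,4,5,6,7} D(V)={4,5,6}: X {3,4,5,6,7}->{3}; W {3,4,5,6,7}->{3}; V {4,5,6}->{6}
Constraint 2 (V != X) on D(V)={6} D(X)={3}: no change
Constraint 3 (W + X = V) on D(W)={3} D(X)={3} D(V)={6}: no change
So after all 3 constraints: D(V) = {6}

Answer: {6}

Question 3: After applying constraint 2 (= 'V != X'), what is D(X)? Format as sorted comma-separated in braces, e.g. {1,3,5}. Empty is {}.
Answer: {3}

Derivation:
Constraint 1 (X + W = V) on D(X)={3,4,5,6,7} D(W)={3,4,5,6,7} D(V)={4,5,6}: X {3,4,5,6,7}->{3}; W {3,4,5,6,7}->{3}; V {4,5,6}->{6}
Constraint 2 (V != X) on D(V)={6} D(X)={3}: no change
So after constraint 2: D(X) = {3}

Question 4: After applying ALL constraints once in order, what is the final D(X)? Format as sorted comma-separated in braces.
Constraint 1 (X + W = V) on D(X)={3,4,5,6,7} D(W)={3,4,5,6,7} D(V)={4,5,6}: X {3,4,5,6,7}->{3}; W {3,4,5,6,7}->{3}; V {4,5,6}->{6}
Constraint 2 (V != X) on D(V)={6} D(X)={3}: no change
Constraint 3 (W + X = V) on D(W)={3} D(X)={3} D(V)={6}: no change
So after all 3 constraints: D(X) = {3}

Answer: {3}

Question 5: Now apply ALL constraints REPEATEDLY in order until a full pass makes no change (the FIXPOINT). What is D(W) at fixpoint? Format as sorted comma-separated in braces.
Answer: {3}

Derivation:
pass 0 (initial): D(W)={3,4,5,6,7}
pass 1: V {4,5,6}->{6}; W {3,4,5,6,7}->{3}; X {3,4,5,6,7}->{3}
pass 2: no change
Fixpoint after 2 passes: D(W) = {3}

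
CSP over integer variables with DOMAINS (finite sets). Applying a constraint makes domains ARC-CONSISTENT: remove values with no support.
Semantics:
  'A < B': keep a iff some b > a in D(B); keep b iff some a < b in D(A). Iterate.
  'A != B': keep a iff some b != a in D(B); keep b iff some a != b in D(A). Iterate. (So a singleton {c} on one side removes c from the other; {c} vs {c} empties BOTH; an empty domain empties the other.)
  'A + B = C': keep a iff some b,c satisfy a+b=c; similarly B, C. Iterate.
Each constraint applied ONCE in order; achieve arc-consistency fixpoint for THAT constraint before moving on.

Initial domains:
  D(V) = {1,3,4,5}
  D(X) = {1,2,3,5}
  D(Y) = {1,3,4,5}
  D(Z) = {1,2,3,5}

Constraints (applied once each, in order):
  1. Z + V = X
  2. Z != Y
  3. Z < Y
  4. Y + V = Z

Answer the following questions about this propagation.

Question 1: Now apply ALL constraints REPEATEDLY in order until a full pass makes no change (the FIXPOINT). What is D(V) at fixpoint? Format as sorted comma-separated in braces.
pass 0 (initial): D(V)={1,3,4,5}
pass 1: V {1,3,4,5}->{}; X {1,2,3,5}->{2,3,5}; Y {1,3,4,5}->{}; Z {1,2,3,5}->{}
pass 2: X {2,3,5}->{}
pass 3: no change
Fixpoint after 3 passes: D(V) = {}

Answer: {}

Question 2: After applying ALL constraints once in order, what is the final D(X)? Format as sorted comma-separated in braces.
Answer: {2,3,5}

Derivation:
Constraint 1 (Z + V = X) on D(Z)={1,2,3,5} D(V)={1,3,4,5} D(X)={1,2,3,5}: Z {1,2,3,5}->{1,2}; V {1,3,4,5}->{1,3,4}; X {1,2,3,5}->{2,3,5}
Constraint 2 (Z != Y) on D(Z)={1,2} D(Y)={1,3,4,5}: no change
Constraint 3 (Z < Y) on D(Z)={1,2} D(Y)={1,3,4,5}: Y {1,3,4,5}->{3,4,5}
Constraint 4 (Y + V = Z) on D(Y)={3,4,5} D(V)={1,3,4} D(Z)={1,2}: Y {3,4,5}->{}; V {1,3,4}->{}; Z {1,2}->{}
So after all 4 constraints: D(X) = {2,3,5}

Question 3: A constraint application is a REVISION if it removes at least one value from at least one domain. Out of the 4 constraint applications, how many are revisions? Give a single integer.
Answer: 3

Derivation:
Constraint 1 (Z + V = X) on D(Z)={1,2,3,5} D(V)={1,3,4,5} D(X)={1,2,3,5}: Z {1,2,3,5}->{1,2}; V {1,3,4,5}->{1,3,4}; X {1,2,3,5}->{2,3,5} => REVISION
Constraint 2 (Z != Y) on D(Z)={1,2} D(Y)={1,3,4,5}: no change => not a revision
Constraint 3 (Z < Y) on D(Z)={1,2} D(Y)={1,3,4,5}: Y {1,3,4,5}->{3,4,5} => REVISION
Constraint 4 (Y + V = Z) on D(Y)={3,4,5} D(V)={1,3,4} D(Z)={1,2}: Y {3,4,5}->{}; V {1,3,4}->{}; Z {1,2}->{} => REVISION
Total revisions = 3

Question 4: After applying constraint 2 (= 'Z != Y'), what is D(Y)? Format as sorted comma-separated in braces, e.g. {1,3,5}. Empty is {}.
Constraint 1 (Z + V = X) on D(Z)={1,2,3,5} D(V)={1,3,4,5} D(X)={1,2,3,5}: Z {1,2,3,5}->{1,2}; V {1,3,4,5}->{1,3,4}; X {1,2,3,5}->{2,3,5}
Constraint 2 (Z != Y) on D(Z)={1,2} D(Y)={1,3,4,5}: no change
So after constraint 2: D(Y) = {1,3,4,5}

Answer: {1,3,4,5}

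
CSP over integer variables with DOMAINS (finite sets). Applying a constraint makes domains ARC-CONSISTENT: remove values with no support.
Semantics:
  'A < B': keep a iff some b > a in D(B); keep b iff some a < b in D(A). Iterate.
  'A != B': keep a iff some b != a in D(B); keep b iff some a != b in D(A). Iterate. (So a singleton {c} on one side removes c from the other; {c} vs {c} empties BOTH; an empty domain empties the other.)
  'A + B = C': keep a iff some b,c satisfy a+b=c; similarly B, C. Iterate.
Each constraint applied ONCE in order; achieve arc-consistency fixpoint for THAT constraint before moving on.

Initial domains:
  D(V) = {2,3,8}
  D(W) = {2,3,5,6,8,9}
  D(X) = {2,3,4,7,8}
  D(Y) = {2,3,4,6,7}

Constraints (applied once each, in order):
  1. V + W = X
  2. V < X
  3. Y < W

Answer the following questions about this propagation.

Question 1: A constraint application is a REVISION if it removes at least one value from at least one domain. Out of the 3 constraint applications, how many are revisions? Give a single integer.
Constraint 1 (V + W = X) on D(V)={2,3,8} D(W)={2,3,5,6,8,9} D(X)={2,3,4,7,8}: V {2,3,8}->{2,3}; W {2,3,5,6,8,9}->{2,5,6}; X {2,3,4,7,8}->{4,7,8} => REVISION
Constraint 2 (V < X) on D(V)={2,3} D(X)={4,7,8}: no change => not a revision
Constraint 3 (Y < W) on D(Y)={2,3,4,6,7} D(W)={2,5,6}: Y {2,3,4,6,7}->{2,3,4}; W {2,5,6}->{5,6} => REVISION
Total revisions = 2

Answer: 2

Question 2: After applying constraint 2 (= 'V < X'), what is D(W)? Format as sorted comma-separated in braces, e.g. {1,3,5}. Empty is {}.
Constraint 1 (V + W = X) on D(V)={2,3,8} D(W)={2,3,5,6,8,9} D(X)={2,3,4,7,8}: V {2,3,8}->{2,3}; W {2,3,5,6,8,9}->{2,5,6}; X {2,3,4,7,8}->{4,7,8}
Constraint 2 (V < X) on D(V)={2,3} D(X)={4,7,8}: no change
So after constraint 2: D(W) = {2,5,6}

Answer: {2,5,6}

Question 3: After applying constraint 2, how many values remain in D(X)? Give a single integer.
Answer: 3

Derivation:
Constraint 1 (V + W = X) on D(V)={2,3,8} D(W)={2,3,5,6,8,9} D(X)={2,3,4,7,8}: V {2,3,8}->{2,3}; W {2,3,5,6,8,9}->{2,5,6}; X {2,3,4,7,8}->{4,7,8}
Constraint 2 (V < X) on D(V)={2,3} D(X)={4,7,8}: no change
So after constraint 2: D(X)={4,7,8}, size = 3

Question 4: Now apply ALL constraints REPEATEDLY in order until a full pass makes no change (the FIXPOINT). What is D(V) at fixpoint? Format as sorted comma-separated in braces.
pass 0 (initial): D(V)={2,3,8}
pass 1: V {2,3,8}->{2,3}; W {2,3,5,6,8,9}->{5,6}; X {2,3,4,7,8}->{4,7,8}; Y {2,3,4,6,7}->{2,3,4}
pass 2: X {4,7,8}->{7,8}
pass 3: no change
Fixpoint after 3 passes: D(V) = {2,3}

Answer: {2,3}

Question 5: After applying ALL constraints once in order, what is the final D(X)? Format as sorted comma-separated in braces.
Constraint 1 (V + W = X) on D(V)={2,3,8} D(W)={2,3,5,6,8,9} D(X)={2,3,4,7,8}: V {2,3,8}->{2,3}; W {2,3,5,6,8,9}->{2,5,6}; X {2,3,4,7,8}->{4,7,8}
Constraint 2 (V < X) on D(V)={2,3} D(X)={4,7,8}: no change
Constraint 3 (Y < W) on D(Y)={2,3,4,6,7} D(W)={2,5,6}: Y {2,3,4,6,7}->{2,3,4}; W {2,5,6}->{5,6}
So after all 3 constraints: D(X) = {4,7,8}

Answer: {4,7,8}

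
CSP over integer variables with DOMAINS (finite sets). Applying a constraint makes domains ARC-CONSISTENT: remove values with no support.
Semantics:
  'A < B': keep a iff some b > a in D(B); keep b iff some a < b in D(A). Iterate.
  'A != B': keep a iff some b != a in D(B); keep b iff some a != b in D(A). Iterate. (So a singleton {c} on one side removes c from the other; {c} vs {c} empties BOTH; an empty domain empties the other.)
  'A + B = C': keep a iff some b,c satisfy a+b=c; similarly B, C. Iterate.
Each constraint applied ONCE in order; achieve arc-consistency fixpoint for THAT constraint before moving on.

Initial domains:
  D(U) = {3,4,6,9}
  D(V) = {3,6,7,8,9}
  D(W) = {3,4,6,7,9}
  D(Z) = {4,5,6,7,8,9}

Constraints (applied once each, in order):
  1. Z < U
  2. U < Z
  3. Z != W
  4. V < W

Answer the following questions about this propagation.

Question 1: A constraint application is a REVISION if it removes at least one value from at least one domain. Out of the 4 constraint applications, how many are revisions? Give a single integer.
Constraint 1 (Z < U) on D(Z)={4,5,6,7,8,9} D(U)={3,4,6,9}: Z {4,5,6,7,8,9}->{4,5,6,7,8}; U {3,4,6,9}->{6,9} => REVISION
Constraint 2 (U < Z) on D(U)={6,9} D(Z)={4,5,6,7,8}: U {6,9}->{6}; Z {4,5,6,7,8}->{7,8} => REVISION
Constraint 3 (Z != W) on D(Z)={7,8} D(W)={3,4,6,7,9}: no change => not a revision
Constraint 4 (V < W) on D(V)={3,6,7,8,9} D(W)={3,4,6,7,9}: V {3,6,7,8,9}->{3,6,7,8}; W {3,4,6,7,9}->{4,6,7,9} => REVISION
Total revisions = 3

Answer: 3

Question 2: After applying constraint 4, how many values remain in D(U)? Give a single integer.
Answer: 1

Derivation:
Constraint 1 (Z < U) on D(Z)={4,5,6,7,8,9} D(U)={3,4,6,9}: Z {4,5,6,7,8,9}->{4,5,6,7,8}; U {3,4,6,9}->{6,9}
Constraint 2 (U < Z) on D(U)={6,9} D(Z)={4,5,6,7,8}: U {6,9}->{6}; Z {4,5,6,7,8}->{7,8}
Constraint 3 (Z != W) on D(Z)={7,8} D(W)={3,4,6,7,9}: no change
Constraint 4 (V < W) on D(V)={3,6,7,8,9} D(W)={3,4,6,7,9}: V {3,6,7,8,9}->{3,6,7,8}; W {3,4,6,7,9}->{4,6,7,9}
So after constraint 4: D(U)={6}, size = 1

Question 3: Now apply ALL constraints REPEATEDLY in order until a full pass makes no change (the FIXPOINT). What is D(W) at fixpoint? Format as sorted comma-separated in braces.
pass 0 (initial): D(W)={3,4,6,7,9}
pass 1: U {3,4,6,9}->{6}; V {3,6,7,8,9}->{3,6,7,8}; W {3,4,6,7,9}->{4,6,7,9}; Z {4,5,6,7,8,9}->{7,8}
pass 2: U {6}->{}; V {3,6,7,8}->{}; W {4,6,7,9}->{}; Z {7,8}->{}
pass 3: no change
Fixpoint after 3 passes: D(W) = {}

Answer: {}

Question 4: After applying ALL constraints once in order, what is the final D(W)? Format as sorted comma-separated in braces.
Constraint 1 (Z < U) on D(Z)={4,5,6,7,8,9} D(U)={3,4,6,9}: Z {4,5,6,7,8,9}->{4,5,6,7,8}; U {3,4,6,9}->{6,9}
Constraint 2 (U < Z) on D(U)={6,9} D(Z)={4,5,6,7,8}: U {6,9}->{6}; Z {4,5,6,7,8}->{7,8}
Constraint 3 (Z != W) on D(Z)={7,8} D(W)={3,4,6,7,9}: no change
Constraint 4 (V < W) on D(V)={3,6,7,8,9} D(W)={3,4,6,7,9}: V {3,6,7,8,9}->{3,6,7,8}; W {3,4,6,7,9}->{4,6,7,9}
So after all 4 constraints: D(W) = {4,6,7,9}

Answer: {4,6,7,9}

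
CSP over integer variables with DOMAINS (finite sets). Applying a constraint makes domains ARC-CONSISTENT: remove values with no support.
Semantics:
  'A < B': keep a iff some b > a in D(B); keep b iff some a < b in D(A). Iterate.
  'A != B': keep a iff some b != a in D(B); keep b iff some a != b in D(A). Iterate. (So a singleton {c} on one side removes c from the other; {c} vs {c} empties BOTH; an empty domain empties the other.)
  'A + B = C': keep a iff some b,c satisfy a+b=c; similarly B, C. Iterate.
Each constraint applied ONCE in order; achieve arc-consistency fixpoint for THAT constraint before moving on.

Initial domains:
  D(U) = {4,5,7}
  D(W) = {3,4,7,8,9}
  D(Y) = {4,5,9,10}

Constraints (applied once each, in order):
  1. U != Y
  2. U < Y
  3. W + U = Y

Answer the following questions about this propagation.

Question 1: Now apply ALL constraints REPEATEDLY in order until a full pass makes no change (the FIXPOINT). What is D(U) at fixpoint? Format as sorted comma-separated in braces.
Answer: {5,7}

Derivation:
pass 0 (initial): D(U)={4,5,7}
pass 1: U {4,5,7}->{5,7}; W {3,4,7,8,9}->{3,4}; Y {4,5,9,10}->{9,10}
pass 2: no change
Fixpoint after 2 passes: D(U) = {5,7}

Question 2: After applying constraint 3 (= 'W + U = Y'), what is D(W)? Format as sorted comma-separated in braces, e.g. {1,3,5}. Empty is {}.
Answer: {3,4}

Derivation:
Constraint 1 (U != Y) on D(U)={4,5,7} D(Y)={4,5,9,10}: no change
Constraint 2 (U < Y) on D(U)={4,5,7} D(Y)={4,5,9,10}: Y {4,5,9,10}->{5,9,10}
Constraint 3 (W + U = Y) on D(W)={3,4,7,8,9} D(U)={4,5,7} D(Y)={5,9,10}: W {3,4,7,8,9}->{3,4}; U {4,5,7}->{5,7}; Y {5,9,10}->{9,10}
So after constraint 3: D(W) = {3,4}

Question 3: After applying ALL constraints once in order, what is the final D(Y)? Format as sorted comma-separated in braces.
Constraint 1 (U != Y) on D(U)={4,5,7} D(Y)={4,5,9,10}: no change
Constraint 2 (U < Y) on D(U)={4,5,7} D(Y)={4,5,9,10}: Y {4,5,9,10}->{5,9,10}
Constraint 3 (W + U = Y) on D(W)={3,4,7,8,9} D(U)={4,5,7} D(Y)={5,9,10}: W {3,4,7,8,9}->{3,4}; U {4,5,7}->{5,7}; Y {5,9,10}->{9,10}
So after all 3 constraints: D(Y) = {9,10}

Answer: {9,10}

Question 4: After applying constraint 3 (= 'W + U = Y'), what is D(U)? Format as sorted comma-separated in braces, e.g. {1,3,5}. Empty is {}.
Constraint 1 (U != Y) on D(U)={4,5,7} D(Y)={4,5,9,10}: no change
Constraint 2 (U < Y) on D(U)={4,5,7} D(Y)={4,5,9,10}: Y {4,5,9,10}->{5,9,10}
Constraint 3 (W + U = Y) on D(W)={3,4,7,8,9} D(U)={4,5,7} D(Y)={5,9,10}: W {3,4,7,8,9}->{3,4}; U {4,5,7}->{5,7}; Y {5,9,10}->{9,10}
So after constraint 3: D(U) = {5,7}

Answer: {5,7}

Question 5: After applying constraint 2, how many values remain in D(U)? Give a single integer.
Answer: 3

Derivation:
Constraint 1 (U != Y) on D(U)={4,5,7} D(Y)={4,5,9,10}: no change
Constraint 2 (U < Y) on D(U)={4,5,7} D(Y)={4,5,9,10}: Y {4,5,9,10}->{5,9,10}
So after constraint 2: D(U)={4,5,7}, size = 3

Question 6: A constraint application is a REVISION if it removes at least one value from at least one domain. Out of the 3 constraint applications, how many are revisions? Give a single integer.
Constraint 1 (U != Y) on D(U)={4,5,7} D(Y)={4,5,9,10}: no change => not a revision
Constraint 2 (U < Y) on D(U)={4,5,7} D(Y)={4,5,9,10}: Y {4,5,9,10}->{5,9,10} => REVISION
Constraint 3 (W + U = Y) on D(W)={3,4,7,8,9} D(U)={4,5,7} D(Y)={5,9,10}: W {3,4,7,8,9}->{3,4}; U {4,5,7}->{5,7}; Y {5,9,10}->{9,10} => REVISION
Total revisions = 2

Answer: 2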